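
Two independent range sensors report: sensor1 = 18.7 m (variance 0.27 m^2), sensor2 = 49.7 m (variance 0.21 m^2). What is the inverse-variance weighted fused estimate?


w1 = (1/var1) / (1/var1 + 1/var2)
   = 3.7037 / (3.7037 + 4.7619) = 0.4375
w2 = 1 - w1 = 0.5625
fused = w1*s1 + w2*s2 = 8.1813 + 27.9563
= 36.1375 m


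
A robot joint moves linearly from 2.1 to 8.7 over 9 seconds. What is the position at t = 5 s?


s = t/T = 5/9 = 0.5556
p(t) = p0 + (pf-p0)*s
= 2.1 + (8.7 - 2.1) * 0.5556
= 5.7667


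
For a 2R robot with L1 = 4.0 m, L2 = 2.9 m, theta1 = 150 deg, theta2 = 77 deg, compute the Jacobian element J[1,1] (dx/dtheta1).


J[1,1] = -L1*sin(t1) - L2*sin(t1+t2)
= -4.0*sin(150) - 2.9*sin(227)
= 0.1209


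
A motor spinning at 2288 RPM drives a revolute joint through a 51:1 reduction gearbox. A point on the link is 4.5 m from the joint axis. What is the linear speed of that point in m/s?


omega_motor = 2288 * 2*pi/60 = 239.5988 rad/s
omega_joint = omega_motor / 51 = 4.698 rad/s
v = omega_joint * r = 4.698 * 4.5
= 21.1411 m/s


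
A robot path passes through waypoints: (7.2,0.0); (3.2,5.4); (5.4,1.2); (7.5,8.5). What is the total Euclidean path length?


Segment lengths:
  seg1 = sqrt((-4.0)^2 + (5.4)^2) = 6.7201
  seg2 = sqrt((2.2)^2 + (-4.2)^2) = 4.7413
  seg3 = sqrt((2.1)^2 + (7.3)^2) = 7.5961
Total = 19.0575


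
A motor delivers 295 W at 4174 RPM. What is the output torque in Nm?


omega = 4174 * 2*pi/60 = 437.1003 rad/s
tau = P / omega = 295 / 437.1003
= 0.6749 Nm


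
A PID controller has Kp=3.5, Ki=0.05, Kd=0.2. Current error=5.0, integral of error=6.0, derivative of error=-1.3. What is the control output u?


u = Kp*e + Ki*int(e) + Kd*de/dt
= 3.5*5.0 + 0.05*6.0 + 0.2*(-1.3)
= 17.5 + 0.3 + -0.26
= 17.54


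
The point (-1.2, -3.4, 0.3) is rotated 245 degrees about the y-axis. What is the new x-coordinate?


Rotation about y-axis: x' = x*cos(theta) + z*sin(theta)
= -1.2 * -0.4226 + 0.3 * -0.9063
= 0.2352


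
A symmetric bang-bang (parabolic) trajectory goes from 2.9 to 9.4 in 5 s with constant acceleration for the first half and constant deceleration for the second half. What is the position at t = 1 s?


Symmetric rest-to-rest: each phase covers (pf-p0)/2 in time T/2. 0.5*a*(T/2)^2 = (pf-p0)/2 => a = 4*(pf-p0)/T^2
a = 4*(9.4-2.9)/5^2 = 1.04
t = 1 is in the acceleration phase (t <= T/2).
p = p0 + 0.5*a*t^2 = 2.9 + 0.5*1.04*1^2
= 3.42


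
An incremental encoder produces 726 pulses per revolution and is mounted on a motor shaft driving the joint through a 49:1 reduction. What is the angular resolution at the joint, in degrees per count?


counts per rev = 726
effective counts at joint = 726 * 49 = 35574
resolution = 360 / 35574
= 0.0101 deg/count


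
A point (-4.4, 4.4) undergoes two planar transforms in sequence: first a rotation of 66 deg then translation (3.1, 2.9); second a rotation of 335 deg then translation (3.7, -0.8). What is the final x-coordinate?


After transform 1:
x1 = cos(66)*-4.4 - sin(66)*4.4 + 3.1 = -2.7092
y1 = sin(66)*-4.4 + cos(66)*4.4 + 2.9 = 0.67
After transform 2:
x2 = cos(335)*-2.7092 - sin(335)*0.67 + 3.7
= 1.5278


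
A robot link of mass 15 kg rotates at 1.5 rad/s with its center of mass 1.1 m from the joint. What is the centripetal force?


F = m * omega^2 * r
= 15 * 1.5^2 * 1.1
= 15 * 2.25 * 1.1
= 37.125 N


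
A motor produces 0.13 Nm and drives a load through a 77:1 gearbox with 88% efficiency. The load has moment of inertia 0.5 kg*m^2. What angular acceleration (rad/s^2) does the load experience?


tau_out = tau_motor * N * eta
= 0.13 * 77 * 0.88 = 8.8088 Nm
alpha = tau_out / I = 8.8088 / 0.5
= 17.6176 rad/s^2


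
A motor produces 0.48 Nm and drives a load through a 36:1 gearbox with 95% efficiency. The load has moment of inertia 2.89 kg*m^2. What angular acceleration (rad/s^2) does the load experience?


tau_out = tau_motor * N * eta
= 0.48 * 36 * 0.95 = 16.416 Nm
alpha = tau_out / I = 16.416 / 2.89
= 5.6803 rad/s^2


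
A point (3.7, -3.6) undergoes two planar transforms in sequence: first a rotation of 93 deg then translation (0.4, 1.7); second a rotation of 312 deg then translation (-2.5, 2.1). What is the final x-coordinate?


After transform 1:
x1 = cos(93)*3.7 - sin(93)*-3.6 + 0.4 = 3.8014
y1 = sin(93)*3.7 + cos(93)*-3.6 + 1.7 = 5.5833
After transform 2:
x2 = cos(312)*3.8014 - sin(312)*5.5833 + -2.5
= 4.1929


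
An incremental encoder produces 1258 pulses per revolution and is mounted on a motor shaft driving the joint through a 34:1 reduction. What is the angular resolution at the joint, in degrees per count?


counts per rev = 1258
effective counts at joint = 1258 * 34 = 42772
resolution = 360 / 42772
= 0.0084 deg/count


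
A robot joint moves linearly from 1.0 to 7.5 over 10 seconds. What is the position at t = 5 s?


s = t/T = 5/10 = 0.5
p(t) = p0 + (pf-p0)*s
= 1.0 + (7.5 - 1.0) * 0.5
= 4.25


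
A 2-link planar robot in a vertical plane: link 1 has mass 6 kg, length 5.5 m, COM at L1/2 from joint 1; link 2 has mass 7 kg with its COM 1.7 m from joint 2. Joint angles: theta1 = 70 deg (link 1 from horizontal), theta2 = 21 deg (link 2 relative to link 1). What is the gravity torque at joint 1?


Horizontal distance from joint 1 to link-1 COM:
  x_c1 = (L1/2)*cos(t1) = 2.75 * 0.342 = 0.9406 m
Horizontal distance from joint 1 to link-2 COM:
  x_c2 = L1*cos(t1) + Lc2*cos(t1+t2)
       = 5.5*0.342 + 1.7*-0.0175 = 1.8514 m
tau1 = m1*g*x_c1 + m2*g*x_c2
     = 6*9.81*0.9406 + 7*9.81*1.8514
     = 55.3611 + 127.1385
     = 182.4996 Nm


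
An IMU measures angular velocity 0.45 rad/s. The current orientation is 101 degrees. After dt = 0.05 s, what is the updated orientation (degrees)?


delta_theta = w * dt = 0.45 * 0.05 = 0.0225 rad
= 1.2892 deg
theta_new = 101 + 1.2892 = 102.2892 deg


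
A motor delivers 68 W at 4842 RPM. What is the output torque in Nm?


omega = 4842 * 2*pi/60 = 507.0531 rad/s
tau = P / omega = 68 / 507.0531
= 0.1341 Nm


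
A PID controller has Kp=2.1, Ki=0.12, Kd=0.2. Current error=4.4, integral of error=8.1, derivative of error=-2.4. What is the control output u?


u = Kp*e + Ki*int(e) + Kd*de/dt
= 2.1*4.4 + 0.12*8.1 + 0.2*(-2.4)
= 9.24 + 0.972 + -0.48
= 9.732


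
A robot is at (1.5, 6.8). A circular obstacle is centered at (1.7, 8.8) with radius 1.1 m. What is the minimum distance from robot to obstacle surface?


center_dist = sqrt((1.5-1.7)^2 + (6.8-8.8)^2)
= sqrt(0.04 + 4.0)
= 2.01
min_dist = center_dist - radius = 2.01 - 1.1 = 0.91 m


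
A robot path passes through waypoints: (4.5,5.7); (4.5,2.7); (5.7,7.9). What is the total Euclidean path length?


Segment lengths:
  seg1 = sqrt((0.0)^2 + (-3.0)^2) = 3.0
  seg2 = sqrt((1.2)^2 + (5.2)^2) = 5.3367
Total = 8.3367


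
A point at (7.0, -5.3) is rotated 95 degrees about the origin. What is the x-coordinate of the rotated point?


x' = x*cos(theta) - y*sin(theta)
cos(95 deg) = -0.0872, sin(95 deg) = 0.9962
x' = 7.0 * -0.0872 - -5.3 * 0.9962
= -0.6101 - -5.2798
= 4.6697


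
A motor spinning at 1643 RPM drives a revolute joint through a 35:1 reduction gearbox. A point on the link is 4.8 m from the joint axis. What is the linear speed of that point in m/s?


omega_motor = 1643 * 2*pi/60 = 172.0546 rad/s
omega_joint = omega_motor / 35 = 4.9158 rad/s
v = omega_joint * r = 4.9158 * 4.8
= 23.5961 m/s


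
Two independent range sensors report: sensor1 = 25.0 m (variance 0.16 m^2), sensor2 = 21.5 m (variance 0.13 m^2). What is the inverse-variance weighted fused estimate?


w1 = (1/var1) / (1/var1 + 1/var2)
   = 6.25 / (6.25 + 7.6923) = 0.4483
w2 = 1 - w1 = 0.5517
fused = w1*s1 + w2*s2 = 11.2069 + 11.8621
= 23.069 m


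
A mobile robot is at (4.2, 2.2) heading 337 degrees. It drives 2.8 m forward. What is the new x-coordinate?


x_new = x0 + d*cos(theta)
= 4.2 + 2.8*cos(337)
= 4.2 + 2.5774
= 6.7774


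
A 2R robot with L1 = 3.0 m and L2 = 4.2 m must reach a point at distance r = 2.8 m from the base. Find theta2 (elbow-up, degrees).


cos(theta2) = (r^2 - L1^2 - L2^2) / (2*L1*L2)
cos(theta2) = (7.84 - 9.0 - 17.64) / 25.2
cos(theta2) = -0.746032
theta2 = 138.2478 degrees


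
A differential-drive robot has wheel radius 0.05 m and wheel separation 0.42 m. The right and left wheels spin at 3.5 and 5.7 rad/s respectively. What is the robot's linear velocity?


vR = r*wR = 0.05*3.5 = 0.175 m/s
vL = r*wL = 0.05*5.7 = 0.285 m/s
v = (vR+vL)/2 = 0.23 m/s
omega = (vR-vL)/L = -0.2619 rad/s
linear velocity = 0.23 m/s


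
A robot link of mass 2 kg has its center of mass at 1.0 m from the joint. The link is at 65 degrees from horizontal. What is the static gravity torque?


tau = m*g*L*cos(angle)
= 2 * 9.81 * 1.0 * cos(65 deg)
= 2 * 9.81 * 1.0 * 0.4226
= 8.2918 Nm


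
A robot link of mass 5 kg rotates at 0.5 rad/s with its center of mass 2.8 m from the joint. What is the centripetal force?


F = m * omega^2 * r
= 5 * 0.5^2 * 2.8
= 5 * 0.25 * 2.8
= 3.5 N


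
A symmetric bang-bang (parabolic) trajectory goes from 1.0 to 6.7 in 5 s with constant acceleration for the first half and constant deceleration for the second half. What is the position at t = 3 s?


Symmetric rest-to-rest: each phase covers (pf-p0)/2 in time T/2. 0.5*a*(T/2)^2 = (pf-p0)/2 => a = 4*(pf-p0)/T^2
a = 4*(6.7-1.0)/5^2 = 0.912
t = 3 is in the deceleration phase (t > T/2).
p = pf - 0.5*a*(T-t)^2 = 6.7 - 0.5*0.912*2^2
= 4.876


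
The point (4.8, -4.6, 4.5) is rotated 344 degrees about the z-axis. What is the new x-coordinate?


Rotation about z-axis: x' = x*cos(theta) - y*sin(theta)
= 4.8 * 0.9613 - -4.6 * -0.2756
= 3.3461


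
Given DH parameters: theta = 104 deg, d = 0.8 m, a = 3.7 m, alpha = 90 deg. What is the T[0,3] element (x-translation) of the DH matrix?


T[0,3] = a * cos(theta)
= 3.7 * cos(104 deg)
= 3.7 * -0.2419
= -0.8951


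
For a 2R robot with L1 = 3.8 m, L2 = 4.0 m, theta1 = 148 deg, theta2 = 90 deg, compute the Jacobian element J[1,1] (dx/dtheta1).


J[1,1] = -L1*sin(t1) - L2*sin(t1+t2)
= -3.8*sin(148) - 4.0*sin(238)
= 1.3785


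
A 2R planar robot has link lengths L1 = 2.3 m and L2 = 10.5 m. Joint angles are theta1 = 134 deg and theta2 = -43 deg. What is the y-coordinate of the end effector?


Convert angles to radians: theta1 = 2.3387, theta2 = -0.7505
y = L1*sin(theta1) + L2*sin(theta1+theta2)
y = 1.6545 + 10.4984
y = 12.1529


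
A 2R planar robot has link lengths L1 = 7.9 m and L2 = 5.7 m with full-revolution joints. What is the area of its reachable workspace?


r_max = L1 + L2 = 13.6 m
r_min = |L1 - L2| = 2.2 m
Area = pi*(r_max^2 - r_min^2)
= pi*(184.96 - 4.84)
= pi * 180.12
= 565.8637 m^2


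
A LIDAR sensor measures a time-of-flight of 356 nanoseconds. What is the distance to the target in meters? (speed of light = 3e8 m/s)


tof = 356 ns = 3.56e-07 s
dist = c * tof / 2
= 3e8 * 3.56e-07 / 2
= 53.4 m


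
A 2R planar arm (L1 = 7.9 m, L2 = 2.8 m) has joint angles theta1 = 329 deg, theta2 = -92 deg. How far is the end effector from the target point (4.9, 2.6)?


End effector via forward kinematics:
x = L1*cos(t1) + L2*cos(t1+t2) = 5.2466
y = L1*sin(t1) + L2*sin(t1+t2) = -6.4171
Distance to target:
d = sqrt((4.9 - 5.2466)^2 + (2.6 - -6.4171)^2)
= sqrt(0.1202 + 81.3077)
= 9.0237 m


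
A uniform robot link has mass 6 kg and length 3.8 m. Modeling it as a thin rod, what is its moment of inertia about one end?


I = (1/3) * m * L^2
= (1/3) * 6 * 3.8^2
= 0.333333 * 6 * 14.44
= 28.88 kg*m^2


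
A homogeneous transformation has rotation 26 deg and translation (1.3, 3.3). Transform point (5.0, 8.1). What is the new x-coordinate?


x' = cos(theta)*px - sin(theta)*py + tx
= 0.8988*5.0 - 0.4384*8.1 + 1.3
= 2.2432


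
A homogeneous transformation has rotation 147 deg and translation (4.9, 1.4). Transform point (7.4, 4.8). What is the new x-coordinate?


x' = cos(theta)*px - sin(theta)*py + tx
= -0.8387*7.4 - 0.5446*4.8 + 4.9
= -3.9204


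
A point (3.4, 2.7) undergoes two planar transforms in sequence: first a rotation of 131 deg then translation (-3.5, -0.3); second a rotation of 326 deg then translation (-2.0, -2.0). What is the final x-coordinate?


After transform 1:
x1 = cos(131)*3.4 - sin(131)*2.7 + -3.5 = -7.7683
y1 = sin(131)*3.4 + cos(131)*2.7 + -0.3 = 0.4947
After transform 2:
x2 = cos(326)*-7.7683 - sin(326)*0.4947 + -2.0
= -8.1636


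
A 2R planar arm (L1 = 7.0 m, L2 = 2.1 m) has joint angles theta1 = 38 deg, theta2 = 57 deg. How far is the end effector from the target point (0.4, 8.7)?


End effector via forward kinematics:
x = L1*cos(t1) + L2*cos(t1+t2) = 5.333
y = L1*sin(t1) + L2*sin(t1+t2) = 6.4016
Distance to target:
d = sqrt((0.4 - 5.333)^2 + (8.7 - 6.4016)^2)
= sqrt(24.335 + 5.2825)
= 5.4422 m


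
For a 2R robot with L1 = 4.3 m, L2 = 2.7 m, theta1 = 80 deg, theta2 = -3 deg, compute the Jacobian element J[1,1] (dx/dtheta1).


J[1,1] = -L1*sin(t1) - L2*sin(t1+t2)
= -4.3*sin(80) - 2.7*sin(77)
= -6.8655


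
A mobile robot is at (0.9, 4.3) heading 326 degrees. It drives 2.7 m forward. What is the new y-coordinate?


y_new = y0 + d*sin(theta)
= 4.3 + 2.7*sin(326)
= 4.3 + -1.5098
= 2.7902


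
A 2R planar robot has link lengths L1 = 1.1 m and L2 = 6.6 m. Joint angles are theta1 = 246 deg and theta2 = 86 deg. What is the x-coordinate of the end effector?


Convert angles to radians: theta1 = 4.2935, theta2 = 1.501
x = L1*cos(theta1) + L2*cos(theta1+theta2)
x = -0.4474 + 5.8275
x = 5.38


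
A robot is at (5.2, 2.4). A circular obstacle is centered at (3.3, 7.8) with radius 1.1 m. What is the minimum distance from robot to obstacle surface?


center_dist = sqrt((5.2-3.3)^2 + (2.4-7.8)^2)
= sqrt(3.61 + 29.16)
= 5.7245
min_dist = center_dist - radius = 5.7245 - 1.1 = 4.6245 m


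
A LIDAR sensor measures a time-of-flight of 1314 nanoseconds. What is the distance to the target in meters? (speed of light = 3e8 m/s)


tof = 1314 ns = 1.314e-06 s
dist = c * tof / 2
= 3e8 * 1.314e-06 / 2
= 197.1 m


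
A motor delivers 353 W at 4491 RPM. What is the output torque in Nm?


omega = 4491 * 2*pi/60 = 470.2964 rad/s
tau = P / omega = 353 / 470.2964
= 0.7506 Nm


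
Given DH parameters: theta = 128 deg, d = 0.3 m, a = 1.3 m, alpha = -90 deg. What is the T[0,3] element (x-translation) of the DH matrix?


T[0,3] = a * cos(theta)
= 1.3 * cos(128 deg)
= 1.3 * -0.6157
= -0.8004


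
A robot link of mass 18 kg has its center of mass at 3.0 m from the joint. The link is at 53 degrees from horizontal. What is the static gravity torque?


tau = m*g*L*cos(angle)
= 18 * 9.81 * 3.0 * cos(53 deg)
= 18 * 9.81 * 3.0 * 0.6018
= 318.8055 Nm


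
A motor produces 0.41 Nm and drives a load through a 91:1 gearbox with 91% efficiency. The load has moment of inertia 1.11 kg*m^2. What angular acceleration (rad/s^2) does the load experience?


tau_out = tau_motor * N * eta
= 0.41 * 91 * 0.91 = 33.9521 Nm
alpha = tau_out / I = 33.9521 / 1.11
= 30.5875 rad/s^2


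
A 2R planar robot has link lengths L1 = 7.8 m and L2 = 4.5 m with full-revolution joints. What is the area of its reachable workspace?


r_max = L1 + L2 = 12.3 m
r_min = |L1 - L2| = 3.3 m
Area = pi*(r_max^2 - r_min^2)
= pi*(151.29 - 10.89)
= pi * 140.4
= 441.0796 m^2


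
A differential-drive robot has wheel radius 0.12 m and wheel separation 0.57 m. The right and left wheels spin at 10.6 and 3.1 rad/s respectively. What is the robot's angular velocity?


vR = r*wR = 0.12*10.6 = 1.272 m/s
vL = r*wL = 0.12*3.1 = 0.372 m/s
v = (vR+vL)/2 = 0.822 m/s
omega = (vR-vL)/L = 1.5789 rad/s
angular velocity = 1.5789 rad/s


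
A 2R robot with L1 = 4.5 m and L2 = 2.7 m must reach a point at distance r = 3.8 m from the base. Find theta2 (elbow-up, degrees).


cos(theta2) = (r^2 - L1^2 - L2^2) / (2*L1*L2)
cos(theta2) = (14.44 - 20.25 - 7.29) / 24.3
cos(theta2) = -0.539095
theta2 = 122.622 degrees


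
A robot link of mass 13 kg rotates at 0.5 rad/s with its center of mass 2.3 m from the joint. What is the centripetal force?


F = m * omega^2 * r
= 13 * 0.5^2 * 2.3
= 13 * 0.25 * 2.3
= 7.475 N


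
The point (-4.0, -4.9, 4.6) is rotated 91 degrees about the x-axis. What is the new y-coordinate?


Rotation about x-axis: y' = y*cos(theta) - z*sin(theta)
= -4.9 * -0.0175 - 4.6 * 0.9998
= -4.5138


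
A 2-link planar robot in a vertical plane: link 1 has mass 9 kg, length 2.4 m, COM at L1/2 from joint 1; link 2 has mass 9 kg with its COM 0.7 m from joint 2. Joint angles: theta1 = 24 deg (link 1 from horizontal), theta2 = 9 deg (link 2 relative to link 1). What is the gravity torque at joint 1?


Horizontal distance from joint 1 to link-1 COM:
  x_c1 = (L1/2)*cos(t1) = 1.2 * 0.9135 = 1.0963 m
Horizontal distance from joint 1 to link-2 COM:
  x_c2 = L1*cos(t1) + Lc2*cos(t1+t2)
       = 2.4*0.9135 + 0.7*0.8387 = 2.7796 m
tau1 = m1*g*x_c1 + m2*g*x_c2
     = 9*9.81*1.0963 + 9*9.81*2.7796
     = 96.7883 + 245.409
     = 342.1973 Nm


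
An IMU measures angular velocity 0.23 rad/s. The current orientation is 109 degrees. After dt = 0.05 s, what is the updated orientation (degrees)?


delta_theta = w * dt = 0.23 * 0.05 = 0.0115 rad
= 0.6589 deg
theta_new = 109 + 0.6589 = 109.6589 deg


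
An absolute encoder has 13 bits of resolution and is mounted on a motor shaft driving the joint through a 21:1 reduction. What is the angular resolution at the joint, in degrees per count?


counts = 2^13 = 8192
effective counts at joint = 8192 * 21 = 172032
resolution = 360 / 172032
= 0.0021 deg/count


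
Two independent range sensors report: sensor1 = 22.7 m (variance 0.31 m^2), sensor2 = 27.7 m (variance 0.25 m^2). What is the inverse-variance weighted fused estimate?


w1 = (1/var1) / (1/var1 + 1/var2)
   = 3.2258 / (3.2258 + 4.0) = 0.4464
w2 = 1 - w1 = 0.5536
fused = w1*s1 + w2*s2 = 10.1339 + 15.3339
= 25.4679 m


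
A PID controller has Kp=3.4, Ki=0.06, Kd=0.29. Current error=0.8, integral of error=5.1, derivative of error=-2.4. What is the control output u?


u = Kp*e + Ki*int(e) + Kd*de/dt
= 3.4*0.8 + 0.06*5.1 + 0.29*(-2.4)
= 2.72 + 0.306 + -0.696
= 2.33


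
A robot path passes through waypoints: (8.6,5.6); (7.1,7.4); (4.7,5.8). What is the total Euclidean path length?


Segment lengths:
  seg1 = sqrt((-1.5)^2 + (1.8)^2) = 2.3431
  seg2 = sqrt((-2.4)^2 + (-1.6)^2) = 2.8844
Total = 5.2275


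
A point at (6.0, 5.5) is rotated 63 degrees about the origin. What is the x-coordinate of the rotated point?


x' = x*cos(theta) - y*sin(theta)
cos(63 deg) = 0.454, sin(63 deg) = 0.891
x' = 6.0 * 0.454 - 5.5 * 0.891
= 2.7239 - 4.9005
= -2.1766


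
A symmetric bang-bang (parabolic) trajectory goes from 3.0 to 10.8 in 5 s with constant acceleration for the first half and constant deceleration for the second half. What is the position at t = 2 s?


Symmetric rest-to-rest: each phase covers (pf-p0)/2 in time T/2. 0.5*a*(T/2)^2 = (pf-p0)/2 => a = 4*(pf-p0)/T^2
a = 4*(10.8-3.0)/5^2 = 1.248
t = 2 is in the acceleration phase (t <= T/2).
p = p0 + 0.5*a*t^2 = 3.0 + 0.5*1.248*2^2
= 5.496


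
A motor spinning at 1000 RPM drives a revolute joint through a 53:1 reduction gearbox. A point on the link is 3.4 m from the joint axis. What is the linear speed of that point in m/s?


omega_motor = 1000 * 2*pi/60 = 104.7198 rad/s
omega_joint = omega_motor / 53 = 1.9758 rad/s
v = omega_joint * r = 1.9758 * 3.4
= 6.7179 m/s


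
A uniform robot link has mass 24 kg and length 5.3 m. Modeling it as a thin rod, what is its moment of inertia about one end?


I = (1/3) * m * L^2
= (1/3) * 24 * 5.3^2
= 0.333333 * 24 * 28.09
= 224.72 kg*m^2


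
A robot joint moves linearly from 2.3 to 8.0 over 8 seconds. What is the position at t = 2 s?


s = t/T = 2/8 = 0.25
p(t) = p0 + (pf-p0)*s
= 2.3 + (8.0 - 2.3) * 0.25
= 3.725


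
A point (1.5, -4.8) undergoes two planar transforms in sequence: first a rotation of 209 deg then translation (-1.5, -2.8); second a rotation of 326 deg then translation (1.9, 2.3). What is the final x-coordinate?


After transform 1:
x1 = cos(209)*1.5 - sin(209)*-4.8 + -1.5 = -5.139
y1 = sin(209)*1.5 + cos(209)*-4.8 + -2.8 = 0.671
After transform 2:
x2 = cos(326)*-5.139 - sin(326)*0.671 + 1.9
= -1.9852


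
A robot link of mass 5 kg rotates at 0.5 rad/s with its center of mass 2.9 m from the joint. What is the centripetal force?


F = m * omega^2 * r
= 5 * 0.5^2 * 2.9
= 5 * 0.25 * 2.9
= 3.625 N


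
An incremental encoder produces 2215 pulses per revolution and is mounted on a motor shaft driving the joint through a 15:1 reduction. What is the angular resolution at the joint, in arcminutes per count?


counts per rev = 2215
effective counts at joint = 2215 * 15 = 33225
resolution = 360*60 / 33225
= 0.6501 arcmin/count


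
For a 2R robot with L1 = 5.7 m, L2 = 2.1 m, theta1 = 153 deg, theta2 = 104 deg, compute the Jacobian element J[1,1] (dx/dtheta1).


J[1,1] = -L1*sin(t1) - L2*sin(t1+t2)
= -5.7*sin(153) - 2.1*sin(257)
= -0.5416


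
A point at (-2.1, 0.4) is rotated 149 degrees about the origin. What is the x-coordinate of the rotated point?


x' = x*cos(theta) - y*sin(theta)
cos(149 deg) = -0.8572, sin(149 deg) = 0.515
x' = -2.1 * -0.8572 - 0.4 * 0.515
= 1.8001 - 0.206
= 1.594


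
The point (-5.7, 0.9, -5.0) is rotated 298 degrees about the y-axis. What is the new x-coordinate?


Rotation about y-axis: x' = x*cos(theta) + z*sin(theta)
= -5.7 * 0.4695 + -5.0 * -0.8829
= 1.7388


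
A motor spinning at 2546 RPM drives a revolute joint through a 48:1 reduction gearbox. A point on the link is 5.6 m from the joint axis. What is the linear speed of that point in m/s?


omega_motor = 2546 * 2*pi/60 = 266.6165 rad/s
omega_joint = omega_motor / 48 = 5.5545 rad/s
v = omega_joint * r = 5.5545 * 5.6
= 31.1053 m/s


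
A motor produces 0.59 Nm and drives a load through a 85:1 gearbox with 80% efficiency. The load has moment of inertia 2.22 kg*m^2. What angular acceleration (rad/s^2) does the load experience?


tau_out = tau_motor * N * eta
= 0.59 * 85 * 0.8 = 40.12 Nm
alpha = tau_out / I = 40.12 / 2.22
= 18.0721 rad/s^2


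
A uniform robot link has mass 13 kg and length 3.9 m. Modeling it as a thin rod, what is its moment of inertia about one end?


I = (1/3) * m * L^2
= (1/3) * 13 * 3.9^2
= 0.333333 * 13 * 15.21
= 65.91 kg*m^2


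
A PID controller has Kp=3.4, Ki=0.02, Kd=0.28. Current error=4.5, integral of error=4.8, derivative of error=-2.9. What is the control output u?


u = Kp*e + Ki*int(e) + Kd*de/dt
= 3.4*4.5 + 0.02*4.8 + 0.28*(-2.9)
= 15.3 + 0.096 + -0.812
= 14.584


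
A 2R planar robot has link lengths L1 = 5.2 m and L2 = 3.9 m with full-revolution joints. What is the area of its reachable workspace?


r_max = L1 + L2 = 9.1 m
r_min = |L1 - L2| = 1.3 m
Area = pi*(r_max^2 - r_min^2)
= pi*(82.81 - 1.69)
= pi * 81.12
= 254.846 m^2


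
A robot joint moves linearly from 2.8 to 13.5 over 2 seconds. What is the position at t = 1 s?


s = t/T = 1/2 = 0.5
p(t) = p0 + (pf-p0)*s
= 2.8 + (13.5 - 2.8) * 0.5
= 8.15


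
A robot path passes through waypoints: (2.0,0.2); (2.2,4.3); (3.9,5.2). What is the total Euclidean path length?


Segment lengths:
  seg1 = sqrt((0.2)^2 + (4.1)^2) = 4.1049
  seg2 = sqrt((1.7)^2 + (0.9)^2) = 1.9235
Total = 6.0284


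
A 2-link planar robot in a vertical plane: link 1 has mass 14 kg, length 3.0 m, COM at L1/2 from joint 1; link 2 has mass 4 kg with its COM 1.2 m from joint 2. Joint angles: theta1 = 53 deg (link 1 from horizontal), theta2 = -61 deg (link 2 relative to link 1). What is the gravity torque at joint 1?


Horizontal distance from joint 1 to link-1 COM:
  x_c1 = (L1/2)*cos(t1) = 1.5 * 0.6018 = 0.9027 m
Horizontal distance from joint 1 to link-2 COM:
  x_c2 = L1*cos(t1) + Lc2*cos(t1+t2)
       = 3.0*0.6018 + 1.2*0.9903 = 2.9938 m
tau1 = m1*g*x_c1 + m2*g*x_c2
     = 14*9.81*0.9027 + 4*9.81*2.9938
     = 123.9799 + 117.4754
     = 241.4553 Nm


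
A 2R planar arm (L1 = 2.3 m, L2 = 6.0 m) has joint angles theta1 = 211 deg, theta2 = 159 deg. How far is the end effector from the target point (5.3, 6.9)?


End effector via forward kinematics:
x = L1*cos(t1) + L2*cos(t1+t2) = 3.9374
y = L1*sin(t1) + L2*sin(t1+t2) = -0.1427
Distance to target:
d = sqrt((5.3 - 3.9374)^2 + (6.9 - -0.1427)^2)
= sqrt(1.8568 + 49.5996)
= 7.1733 m


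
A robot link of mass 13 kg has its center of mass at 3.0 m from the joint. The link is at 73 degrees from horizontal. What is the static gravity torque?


tau = m*g*L*cos(angle)
= 13 * 9.81 * 3.0 * cos(73 deg)
= 13 * 9.81 * 3.0 * 0.2924
= 111.8585 Nm


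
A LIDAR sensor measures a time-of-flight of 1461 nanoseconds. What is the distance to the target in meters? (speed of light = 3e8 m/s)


tof = 1461 ns = 1.461e-06 s
dist = c * tof / 2
= 3e8 * 1.461e-06 / 2
= 219.15 m


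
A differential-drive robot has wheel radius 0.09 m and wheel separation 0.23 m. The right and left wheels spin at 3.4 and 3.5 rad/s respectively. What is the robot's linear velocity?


vR = r*wR = 0.09*3.4 = 0.306 m/s
vL = r*wL = 0.09*3.5 = 0.315 m/s
v = (vR+vL)/2 = 0.3105 m/s
omega = (vR-vL)/L = -0.0391 rad/s
linear velocity = 0.3105 m/s


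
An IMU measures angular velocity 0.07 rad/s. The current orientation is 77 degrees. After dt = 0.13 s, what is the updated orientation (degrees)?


delta_theta = w * dt = 0.07 * 0.13 = 0.0091 rad
= 0.5214 deg
theta_new = 77 + 0.5214 = 77.5214 deg


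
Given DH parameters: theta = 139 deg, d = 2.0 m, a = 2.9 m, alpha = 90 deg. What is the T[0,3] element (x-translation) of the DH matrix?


T[0,3] = a * cos(theta)
= 2.9 * cos(139 deg)
= 2.9 * -0.7547
= -2.1887


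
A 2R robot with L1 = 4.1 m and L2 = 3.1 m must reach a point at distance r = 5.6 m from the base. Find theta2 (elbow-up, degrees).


cos(theta2) = (r^2 - L1^2 - L2^2) / (2*L1*L2)
cos(theta2) = (31.36 - 16.81 - 9.61) / 25.42
cos(theta2) = 0.194335
theta2 = 78.7941 degrees


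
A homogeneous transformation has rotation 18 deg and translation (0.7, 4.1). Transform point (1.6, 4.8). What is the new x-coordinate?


x' = cos(theta)*px - sin(theta)*py + tx
= 0.9511*1.6 - 0.309*4.8 + 0.7
= 0.7384


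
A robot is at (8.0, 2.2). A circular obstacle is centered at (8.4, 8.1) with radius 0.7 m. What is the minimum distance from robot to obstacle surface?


center_dist = sqrt((8.0-8.4)^2 + (2.2-8.1)^2)
= sqrt(0.16 + 34.81)
= 5.9135
min_dist = center_dist - radius = 5.9135 - 0.7 = 5.2135 m


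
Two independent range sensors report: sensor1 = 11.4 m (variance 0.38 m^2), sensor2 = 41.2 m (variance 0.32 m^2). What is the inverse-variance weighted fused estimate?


w1 = (1/var1) / (1/var1 + 1/var2)
   = 2.6316 / (2.6316 + 3.125) = 0.4571
w2 = 1 - w1 = 0.5429
fused = w1*s1 + w2*s2 = 5.2114 + 22.3657
= 27.5771 m


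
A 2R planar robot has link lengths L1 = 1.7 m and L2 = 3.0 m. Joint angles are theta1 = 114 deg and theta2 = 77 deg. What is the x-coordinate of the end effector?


Convert angles to radians: theta1 = 1.9897, theta2 = 1.3439
x = L1*cos(theta1) + L2*cos(theta1+theta2)
x = -0.6915 + -2.9449
x = -3.6363


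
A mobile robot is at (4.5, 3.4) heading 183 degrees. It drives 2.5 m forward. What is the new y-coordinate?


y_new = y0 + d*sin(theta)
= 3.4 + 2.5*sin(183)
= 3.4 + -0.1308
= 3.2692


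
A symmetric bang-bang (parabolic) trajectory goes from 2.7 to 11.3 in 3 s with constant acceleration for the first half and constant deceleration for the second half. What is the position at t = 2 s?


Symmetric rest-to-rest: each phase covers (pf-p0)/2 in time T/2. 0.5*a*(T/2)^2 = (pf-p0)/2 => a = 4*(pf-p0)/T^2
a = 4*(11.3-2.7)/3^2 = 3.8222
t = 2 is in the deceleration phase (t > T/2).
p = pf - 0.5*a*(T-t)^2 = 11.3 - 0.5*3.8222*1^2
= 9.3889


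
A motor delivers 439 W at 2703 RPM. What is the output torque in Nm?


omega = 2703 * 2*pi/60 = 283.0575 rad/s
tau = P / omega = 439 / 283.0575
= 1.5509 Nm


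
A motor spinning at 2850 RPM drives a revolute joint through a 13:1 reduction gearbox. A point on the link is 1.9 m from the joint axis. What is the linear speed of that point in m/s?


omega_motor = 2850 * 2*pi/60 = 298.4513 rad/s
omega_joint = omega_motor / 13 = 22.9578 rad/s
v = omega_joint * r = 22.9578 * 1.9
= 43.6198 m/s


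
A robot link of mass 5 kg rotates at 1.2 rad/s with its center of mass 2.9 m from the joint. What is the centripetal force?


F = m * omega^2 * r
= 5 * 1.2^2 * 2.9
= 5 * 1.44 * 2.9
= 20.88 N


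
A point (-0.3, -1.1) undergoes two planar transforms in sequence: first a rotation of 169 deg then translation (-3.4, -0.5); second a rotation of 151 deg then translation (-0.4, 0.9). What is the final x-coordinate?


After transform 1:
x1 = cos(169)*-0.3 - sin(169)*-1.1 + -3.4 = -2.8956
y1 = sin(169)*-0.3 + cos(169)*-1.1 + -0.5 = 0.5225
After transform 2:
x2 = cos(151)*-2.8956 - sin(151)*0.5225 + -0.4
= 1.8792


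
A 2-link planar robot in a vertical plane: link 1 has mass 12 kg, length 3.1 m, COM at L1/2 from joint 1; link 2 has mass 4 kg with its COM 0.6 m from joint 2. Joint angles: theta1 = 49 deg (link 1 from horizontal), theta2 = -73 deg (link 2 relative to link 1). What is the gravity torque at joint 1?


Horizontal distance from joint 1 to link-1 COM:
  x_c1 = (L1/2)*cos(t1) = 1.55 * 0.6561 = 1.0169 m
Horizontal distance from joint 1 to link-2 COM:
  x_c2 = L1*cos(t1) + Lc2*cos(t1+t2)
       = 3.1*0.6561 + 0.6*0.9135 = 2.5819 m
tau1 = m1*g*x_c1 + m2*g*x_c2
     = 12*9.81*1.0169 + 4*9.81*2.5819
     = 119.7085 + 101.3142
     = 221.0226 Nm


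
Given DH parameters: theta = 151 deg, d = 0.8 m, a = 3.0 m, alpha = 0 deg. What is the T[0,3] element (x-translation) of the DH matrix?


T[0,3] = a * cos(theta)
= 3.0 * cos(151 deg)
= 3.0 * -0.8746
= -2.6239


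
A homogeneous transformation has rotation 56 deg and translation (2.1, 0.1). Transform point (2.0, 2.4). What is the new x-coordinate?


x' = cos(theta)*px - sin(theta)*py + tx
= 0.5592*2.0 - 0.829*2.4 + 2.1
= 1.2287


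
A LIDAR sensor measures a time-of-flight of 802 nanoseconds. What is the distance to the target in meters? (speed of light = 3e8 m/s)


tof = 802 ns = 8.02e-07 s
dist = c * tof / 2
= 3e8 * 8.02e-07 / 2
= 120.3 m


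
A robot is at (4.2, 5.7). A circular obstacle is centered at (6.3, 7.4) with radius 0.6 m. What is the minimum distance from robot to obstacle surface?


center_dist = sqrt((4.2-6.3)^2 + (5.7-7.4)^2)
= sqrt(4.41 + 2.89)
= 2.7019
min_dist = center_dist - radius = 2.7019 - 0.6 = 2.1019 m


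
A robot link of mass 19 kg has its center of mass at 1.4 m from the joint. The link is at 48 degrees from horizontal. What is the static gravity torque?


tau = m*g*L*cos(angle)
= 19 * 9.81 * 1.4 * cos(48 deg)
= 19 * 9.81 * 1.4 * 0.6691
= 174.607 Nm


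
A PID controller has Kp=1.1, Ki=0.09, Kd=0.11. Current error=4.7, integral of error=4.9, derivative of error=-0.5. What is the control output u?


u = Kp*e + Ki*int(e) + Kd*de/dt
= 1.1*4.7 + 0.09*4.9 + 0.11*(-0.5)
= 5.17 + 0.441 + -0.055
= 5.556


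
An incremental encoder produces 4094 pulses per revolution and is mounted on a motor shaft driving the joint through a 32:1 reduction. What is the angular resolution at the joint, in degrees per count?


counts per rev = 4094
effective counts at joint = 4094 * 32 = 131008
resolution = 360 / 131008
= 0.0027 deg/count


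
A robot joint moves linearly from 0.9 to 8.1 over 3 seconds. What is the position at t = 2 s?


s = t/T = 2/3 = 0.6667
p(t) = p0 + (pf-p0)*s
= 0.9 + (8.1 - 0.9) * 0.6667
= 5.7


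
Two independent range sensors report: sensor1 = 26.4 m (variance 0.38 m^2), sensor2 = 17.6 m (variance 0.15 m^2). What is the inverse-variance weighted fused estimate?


w1 = (1/var1) / (1/var1 + 1/var2)
   = 2.6316 / (2.6316 + 6.6667) = 0.283
w2 = 1 - w1 = 0.717
fused = w1*s1 + w2*s2 = 7.4717 + 12.6189
= 20.0906 m


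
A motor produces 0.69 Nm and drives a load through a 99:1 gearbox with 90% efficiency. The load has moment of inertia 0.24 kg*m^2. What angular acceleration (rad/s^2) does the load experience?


tau_out = tau_motor * N * eta
= 0.69 * 99 * 0.9 = 61.479 Nm
alpha = tau_out / I = 61.479 / 0.24
= 256.1625 rad/s^2


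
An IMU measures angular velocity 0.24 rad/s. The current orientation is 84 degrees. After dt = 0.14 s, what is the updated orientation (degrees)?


delta_theta = w * dt = 0.24 * 0.14 = 0.0336 rad
= 1.9251 deg
theta_new = 84 + 1.9251 = 85.9251 deg


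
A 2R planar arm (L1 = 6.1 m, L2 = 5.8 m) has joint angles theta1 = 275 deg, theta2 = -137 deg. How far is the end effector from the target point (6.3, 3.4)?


End effector via forward kinematics:
x = L1*cos(t1) + L2*cos(t1+t2) = -3.7786
y = L1*sin(t1) + L2*sin(t1+t2) = -2.1958
Distance to target:
d = sqrt((6.3 - -3.7786)^2 + (3.4 - -2.1958)^2)
= sqrt(101.578 + 31.3133)
= 11.5278 m


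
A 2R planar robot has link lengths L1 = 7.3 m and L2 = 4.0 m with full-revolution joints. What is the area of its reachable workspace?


r_max = L1 + L2 = 11.3 m
r_min = |L1 - L2| = 3.3 m
Area = pi*(r_max^2 - r_min^2)
= pi*(127.69 - 10.89)
= pi * 116.8
= 366.938 m^2


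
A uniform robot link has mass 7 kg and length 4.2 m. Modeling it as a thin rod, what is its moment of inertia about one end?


I = (1/3) * m * L^2
= (1/3) * 7 * 4.2^2
= 0.333333 * 7 * 17.64
= 41.16 kg*m^2


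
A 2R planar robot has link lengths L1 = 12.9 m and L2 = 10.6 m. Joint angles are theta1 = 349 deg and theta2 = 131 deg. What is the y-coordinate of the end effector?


Convert angles to radians: theta1 = 6.0912, theta2 = 2.2864
y = L1*sin(theta1) + L2*sin(theta1+theta2)
y = -2.4614 + 9.1799
y = 6.7184


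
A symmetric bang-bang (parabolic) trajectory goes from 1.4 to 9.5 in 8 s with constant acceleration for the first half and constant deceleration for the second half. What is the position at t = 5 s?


Symmetric rest-to-rest: each phase covers (pf-p0)/2 in time T/2. 0.5*a*(T/2)^2 = (pf-p0)/2 => a = 4*(pf-p0)/T^2
a = 4*(9.5-1.4)/8^2 = 0.5062
t = 5 is in the deceleration phase (t > T/2).
p = pf - 0.5*a*(T-t)^2 = 9.5 - 0.5*0.5062*3^2
= 7.2219


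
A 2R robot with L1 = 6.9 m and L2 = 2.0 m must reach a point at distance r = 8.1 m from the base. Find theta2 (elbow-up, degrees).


cos(theta2) = (r^2 - L1^2 - L2^2) / (2*L1*L2)
cos(theta2) = (65.61 - 47.61 - 4.0) / 27.6
cos(theta2) = 0.507246
theta2 = 59.5194 degrees


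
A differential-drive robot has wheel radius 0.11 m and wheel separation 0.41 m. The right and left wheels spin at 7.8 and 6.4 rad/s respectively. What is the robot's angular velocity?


vR = r*wR = 0.11*7.8 = 0.858 m/s
vL = r*wL = 0.11*6.4 = 0.704 m/s
v = (vR+vL)/2 = 0.781 m/s
omega = (vR-vL)/L = 0.3756 rad/s
angular velocity = 0.3756 rad/s


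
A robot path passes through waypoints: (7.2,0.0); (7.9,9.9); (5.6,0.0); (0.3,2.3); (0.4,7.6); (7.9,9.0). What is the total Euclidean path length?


Segment lengths:
  seg1 = sqrt((0.7)^2 + (9.9)^2) = 9.9247
  seg2 = sqrt((-2.3)^2 + (-9.9)^2) = 10.1637
  seg3 = sqrt((-5.3)^2 + (2.3)^2) = 5.7775
  seg4 = sqrt((0.1)^2 + (5.3)^2) = 5.3009
  seg5 = sqrt((7.5)^2 + (1.4)^2) = 7.6295
Total = 38.7964


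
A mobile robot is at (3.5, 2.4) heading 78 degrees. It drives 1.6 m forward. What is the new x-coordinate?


x_new = x0 + d*cos(theta)
= 3.5 + 1.6*cos(78)
= 3.5 + 0.3327
= 3.8327


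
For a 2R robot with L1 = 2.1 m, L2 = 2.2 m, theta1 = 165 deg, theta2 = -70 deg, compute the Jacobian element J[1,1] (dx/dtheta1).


J[1,1] = -L1*sin(t1) - L2*sin(t1+t2)
= -2.1*sin(165) - 2.2*sin(95)
= -2.7351


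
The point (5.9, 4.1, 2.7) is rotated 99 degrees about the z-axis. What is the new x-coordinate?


Rotation about z-axis: x' = x*cos(theta) - y*sin(theta)
= 5.9 * -0.1564 - 4.1 * 0.9877
= -4.9725


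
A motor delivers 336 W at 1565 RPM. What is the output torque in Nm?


omega = 1565 * 2*pi/60 = 163.8864 rad/s
tau = P / omega = 336 / 163.8864
= 2.0502 Nm


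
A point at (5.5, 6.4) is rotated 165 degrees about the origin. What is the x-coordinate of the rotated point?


x' = x*cos(theta) - y*sin(theta)
cos(165 deg) = -0.9659, sin(165 deg) = 0.2588
x' = 5.5 * -0.9659 - 6.4 * 0.2588
= -5.3126 - 1.6564
= -6.969


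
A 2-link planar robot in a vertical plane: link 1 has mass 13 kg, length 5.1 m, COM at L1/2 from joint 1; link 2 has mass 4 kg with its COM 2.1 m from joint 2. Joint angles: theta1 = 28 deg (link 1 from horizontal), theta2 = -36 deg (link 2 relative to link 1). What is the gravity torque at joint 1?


Horizontal distance from joint 1 to link-1 COM:
  x_c1 = (L1/2)*cos(t1) = 2.55 * 0.8829 = 2.2515 m
Horizontal distance from joint 1 to link-2 COM:
  x_c2 = L1*cos(t1) + Lc2*cos(t1+t2)
       = 5.1*0.8829 + 2.1*0.9903 = 6.5826 m
tau1 = m1*g*x_c1 + m2*g*x_c2
     = 13*9.81*2.2515 + 4*9.81*6.5826
     = 287.1359 + 258.3011
     = 545.4369 Nm


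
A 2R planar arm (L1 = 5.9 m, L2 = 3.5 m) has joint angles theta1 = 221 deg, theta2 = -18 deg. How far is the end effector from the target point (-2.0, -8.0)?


End effector via forward kinematics:
x = L1*cos(t1) + L2*cos(t1+t2) = -7.6746
y = L1*sin(t1) + L2*sin(t1+t2) = -5.2383
Distance to target:
d = sqrt((-2.0 - -7.6746)^2 + (-8.0 - -5.2383)^2)
= sqrt(32.2006 + 7.6269)
= 6.3109 m


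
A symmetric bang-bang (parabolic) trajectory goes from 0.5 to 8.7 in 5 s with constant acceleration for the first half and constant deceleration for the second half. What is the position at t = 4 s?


Symmetric rest-to-rest: each phase covers (pf-p0)/2 in time T/2. 0.5*a*(T/2)^2 = (pf-p0)/2 => a = 4*(pf-p0)/T^2
a = 4*(8.7-0.5)/5^2 = 1.312
t = 4 is in the deceleration phase (t > T/2).
p = pf - 0.5*a*(T-t)^2 = 8.7 - 0.5*1.312*1^2
= 8.044


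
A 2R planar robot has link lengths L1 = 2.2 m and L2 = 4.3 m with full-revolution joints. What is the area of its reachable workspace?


r_max = L1 + L2 = 6.5 m
r_min = |L1 - L2| = 2.1 m
Area = pi*(r_max^2 - r_min^2)
= pi*(42.25 - 4.41)
= pi * 37.84
= 118.8779 m^2


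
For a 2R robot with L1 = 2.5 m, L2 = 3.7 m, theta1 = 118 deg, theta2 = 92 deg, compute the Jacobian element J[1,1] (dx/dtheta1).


J[1,1] = -L1*sin(t1) - L2*sin(t1+t2)
= -2.5*sin(118) - 3.7*sin(210)
= -0.3574


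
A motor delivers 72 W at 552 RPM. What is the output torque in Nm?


omega = 552 * 2*pi/60 = 57.8053 rad/s
tau = P / omega = 72 / 57.8053
= 1.2456 Nm


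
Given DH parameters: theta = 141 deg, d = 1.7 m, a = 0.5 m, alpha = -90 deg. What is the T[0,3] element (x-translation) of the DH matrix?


T[0,3] = a * cos(theta)
= 0.5 * cos(141 deg)
= 0.5 * -0.7771
= -0.3886


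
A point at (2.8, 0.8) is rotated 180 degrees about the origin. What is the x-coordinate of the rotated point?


x' = x*cos(theta) - y*sin(theta)
cos(180 deg) = -1.0, sin(180 deg) = 0.0
x' = 2.8 * -1.0 - 0.8 * 0.0
= -2.8 - 0.0
= -2.8


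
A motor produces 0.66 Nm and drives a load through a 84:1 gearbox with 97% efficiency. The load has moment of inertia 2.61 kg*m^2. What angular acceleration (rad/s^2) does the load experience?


tau_out = tau_motor * N * eta
= 0.66 * 84 * 0.97 = 53.7768 Nm
alpha = tau_out / I = 53.7768 / 2.61
= 20.6041 rad/s^2


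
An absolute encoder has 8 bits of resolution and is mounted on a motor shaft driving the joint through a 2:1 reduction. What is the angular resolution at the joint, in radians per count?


counts = 2^8 = 256
effective counts at joint = 256 * 2 = 512
resolution = 2*pi / 512
= 0.0123 rad/count


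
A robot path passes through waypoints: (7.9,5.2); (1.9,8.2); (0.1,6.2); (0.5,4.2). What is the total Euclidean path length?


Segment lengths:
  seg1 = sqrt((-6.0)^2 + (3.0)^2) = 6.7082
  seg2 = sqrt((-1.8)^2 + (-2.0)^2) = 2.6907
  seg3 = sqrt((0.4)^2 + (-2.0)^2) = 2.0396
Total = 11.4385


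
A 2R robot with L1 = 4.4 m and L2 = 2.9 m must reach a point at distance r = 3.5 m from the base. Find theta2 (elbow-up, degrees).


cos(theta2) = (r^2 - L1^2 - L2^2) / (2*L1*L2)
cos(theta2) = (12.25 - 19.36 - 8.41) / 25.52
cos(theta2) = -0.60815
theta2 = 127.4559 degrees
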